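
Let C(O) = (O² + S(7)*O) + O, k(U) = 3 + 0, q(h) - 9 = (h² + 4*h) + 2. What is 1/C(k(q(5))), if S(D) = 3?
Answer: 1/21 ≈ 0.047619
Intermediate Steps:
q(h) = 11 + h² + 4*h (q(h) = 9 + ((h² + 4*h) + 2) = 9 + (2 + h² + 4*h) = 11 + h² + 4*h)
k(U) = 3
C(O) = O² + 4*O (C(O) = (O² + 3*O) + O = O² + 4*O)
1/C(k(q(5))) = 1/(3*(4 + 3)) = 1/(3*7) = 1/21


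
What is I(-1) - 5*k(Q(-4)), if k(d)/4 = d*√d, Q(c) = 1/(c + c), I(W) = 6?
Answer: 6 + 5*I*√2/8 ≈ 6.0 + 0.88388*I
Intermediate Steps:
Q(c) = 1/(2*c)
k(d) = 4*d^(3/2) (k(d) = 4*(d*√d) = 4*d^(3/2))
I(-1) - 5*k(Q(-4)) = 6 - 20*((½)/(-4))^(3/2) = 6 - 20*((½)*(-¼))^(3/2) = 6 - 20*(-⅛)^(3/2) = 6 - 20*(-I*√2/32) = 6 - (-5)*I*√2/8 = 6 + 5*I*√2/8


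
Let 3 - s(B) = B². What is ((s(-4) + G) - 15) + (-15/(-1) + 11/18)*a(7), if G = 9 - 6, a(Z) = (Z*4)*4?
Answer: 15511/9 ≈ 1723.4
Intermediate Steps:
s(B) = 3 - B²
a(Z) = 16*Z (a(Z) = (4*Z)*4 = 16*Z)
G = 3
((s(-4) + G) - 15) + (-15/(-1) + 11/18)*a(7) = (((3 - 1*(-4)²) + 3) - 15) + (-15/(-1) + 11/18)*(16*7) = (((3 - 1*16) + 3) - 15) + (-15*(-1) + 11*(1/18))*112 = (((3 - 16) + 3) - 15) + (15 + 11/18)*112 = ((-13 + 3) - 15) + (281/18)*112 = (-10 - 15) + 15736/9 = -25 + 15736/9 = 15511/9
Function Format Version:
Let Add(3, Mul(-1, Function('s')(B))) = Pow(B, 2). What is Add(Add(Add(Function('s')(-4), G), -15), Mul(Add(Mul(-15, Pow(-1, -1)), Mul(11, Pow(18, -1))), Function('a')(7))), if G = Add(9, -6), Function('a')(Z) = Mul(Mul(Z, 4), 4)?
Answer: Rational(15511, 9) ≈ 1723.4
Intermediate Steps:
Function('s')(B) = Add(3, Mul(-1, Pow(B, 2)))
Function('a')(Z) = Mul(16, Z) (Function('a')(Z) = Mul(Mul(4, Z), 4) = Mul(16, Z))
G = 3
Add(Add(Add(Function('s')(-4), G), -15), Mul(Add(Mul(-15, Pow(-1, -1)), Mul(11, Pow(18, -1))), Function('a')(7))) = Add(Add(Add(Add(3, Mul(-1, Pow(-4, 2))), 3), -15), Mul(Add(Mul(-15, Pow(-1, -1)), Mul(11, Pow(18, -1))), Mul(16, 7))) = Add(Add(Add(Add(3, Mul(-1, 16)), 3), -15), Mul(Add(Mul(-15, -1), Mul(11, Rational(1, 18))), 112)) = Add(Add(Add(Add(3, -16), 3), -15), Mul(Add(15, Rational(11, 18)), 112)) = Add(Add(Add(-13, 3), -15), Mul(Rational(281, 18), 112)) = Add(Add(-10, -15), Rational(15736, 9)) = Add(-25, Rational(15736, 9)) = Rational(15511, 9)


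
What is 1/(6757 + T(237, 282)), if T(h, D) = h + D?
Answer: 1/7276 ≈ 0.00013744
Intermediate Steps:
T(h, D) = D + h
1/(6757 + T(237, 282)) = 1/(6757 + (282 + 237)) = 1/(6757 + 519) = 1/7276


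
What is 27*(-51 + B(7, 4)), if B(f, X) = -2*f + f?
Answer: -1566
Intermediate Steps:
B(f, X) = -f
27*(-51 + B(7, 4)) = 27*(-51 - 1*7) = 27*(-51 - 7) = 27*(-58) = -1566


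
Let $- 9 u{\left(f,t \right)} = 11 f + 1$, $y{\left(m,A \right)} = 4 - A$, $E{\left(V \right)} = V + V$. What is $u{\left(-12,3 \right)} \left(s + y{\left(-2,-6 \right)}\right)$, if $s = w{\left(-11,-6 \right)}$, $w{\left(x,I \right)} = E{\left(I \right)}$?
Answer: $- \frac{262}{9} \approx -29.111$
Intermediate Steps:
$E{\left(V \right)} = 2 V$
$w{\left(x,I \right)} = 2 I$
$s = -12$ ($s = 2 \left(-6\right) = -12$)
$u{\left(f,t \right)} = - \frac{1}{9} - \frac{11 f}{9}$ ($u{\left(f,t \right)} = - \frac{11 f + 1}{9} = - \frac{1 + 11 f}{9} = - \frac{1}{9} - \frac{11 f}{9}$)
$u{\left(-12,3 \right)} \left(s + y{\left(-2,-6 \right)}\right) = \left(- \frac{1}{9} - - \frac{44}{3}\right) \left(-12 + \left(4 - -6\right)\right) = \left(- \frac{1}{9} + \frac{44}{3}\right) \left(-12 + \left(4 + 6\right)\right) = \frac{131 \left(-12 + 10\right)}{9} = \frac{131}{9} \left(-2\right) = - \frac{262}{9}$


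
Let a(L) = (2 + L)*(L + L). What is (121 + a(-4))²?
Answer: 18769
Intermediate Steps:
a(L) = 2*L*(2 + L) (a(L) = (2 + L)*(2*L) = 2*L*(2 + L))
(121 + a(-4))² = (121 + 2*(-4)*(2 - 4))² = (121 + 2*(-4)*(-2))² = (121 + 16)² = 137² = 18769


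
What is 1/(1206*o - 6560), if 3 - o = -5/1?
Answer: 1/3088 ≈ 0.00032383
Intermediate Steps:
o = 8 (o = 3 - (-5)/1 = 3 - (-5) = 3 - 1*(-5) = 3 + 5 = 8)
1/(1206*o - 6560) = 1/(1206*8 - 6560) = 1/(9648 - 6560) = 1/3088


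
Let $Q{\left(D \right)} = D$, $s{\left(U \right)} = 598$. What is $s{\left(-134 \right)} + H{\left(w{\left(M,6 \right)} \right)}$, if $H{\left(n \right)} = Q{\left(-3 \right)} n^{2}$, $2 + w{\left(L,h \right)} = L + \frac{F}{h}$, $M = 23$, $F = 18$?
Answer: $-1130$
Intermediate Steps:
$w{\left(L,h \right)} = -2 + L + \frac{18}{h}$ ($w{\left(L,h \right)} = -2 + \left(L + \frac{18}{h}\right) = -2 + L + \frac{18}{h}$)
$H{\left(n \right)} = - 3 n^{2}$
$s{\left(-134 \right)} + H{\left(w{\left(M,6 \right)} \right)} = 598 - 3 \left(-2 + 23 + \frac{18}{6}\right)^{2} = 598 - 3 \left(-2 + 23 + 18 \cdot \frac{1}{6}\right)^{2} = 598 - 3 \left(-2 + 23 + 3\right)^{2} = 598 - 3 \cdot 24^{2} = 598 - 1728 = -1130$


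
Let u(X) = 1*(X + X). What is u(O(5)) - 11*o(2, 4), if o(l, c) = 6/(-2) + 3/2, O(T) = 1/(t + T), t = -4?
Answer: 37/2 ≈ 18.500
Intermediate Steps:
O(T) = 1/(-4 + T)
u(X) = 2*X (u(X) = 1*(2*X) = 2*X)
o(l, c) = -3/2 (o(l, c) = 6*(-½) + 3*(½) = -3 + 3/2 = -3/2)
u(O(5)) - 11*o(2, 4) = 2/(-4 + 5) - 11*(-3/2) = 2/1 + 33/2 = 2*1 + 33/2 = 2 + 33/2 = 37/2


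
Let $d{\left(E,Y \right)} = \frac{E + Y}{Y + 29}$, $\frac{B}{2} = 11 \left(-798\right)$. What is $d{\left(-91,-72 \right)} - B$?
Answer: $\frac{755071}{43} \approx 17560.0$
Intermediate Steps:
$B = -17556$ ($B = 2 \cdot 11 \left(-798\right) = 2 \left(-8778\right) = -17556$)
$d{\left(E,Y \right)} = \frac{E + Y}{29 + Y}$
$d{\left(-91,-72 \right)} - B = \frac{-91 - 72}{29 - 72} - -17556 = \frac{1}{-43} \left(-163\right) + 17556 = \left(- \frac{1}{43}\right) \left(-163\right) + 17556 = \frac{163}{43} + 17556 = \frac{755071}{43}$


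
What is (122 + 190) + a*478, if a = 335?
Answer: 160442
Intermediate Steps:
(122 + 190) + a*478 = (122 + 190) + 335*478 = 312 + 160130 = 160442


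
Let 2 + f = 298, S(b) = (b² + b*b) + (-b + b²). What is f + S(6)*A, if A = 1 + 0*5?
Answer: 398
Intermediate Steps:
A = 1 (A = 1 + 0 = 1)
S(b) = -b + 3*b² (S(b) = (b² + b²) + (b² - b) = 2*b² + (b² - b) = -b + 3*b²)
f = 296 (f = -2 + 298 = 296)
f + S(6)*A = 296 + (6*(-1 + 3*6))*1 = 296 + (6*(-1 + 18))*1 = 296 + (6*17)*1 = 296 + 102*1 = 296 + 102 = 398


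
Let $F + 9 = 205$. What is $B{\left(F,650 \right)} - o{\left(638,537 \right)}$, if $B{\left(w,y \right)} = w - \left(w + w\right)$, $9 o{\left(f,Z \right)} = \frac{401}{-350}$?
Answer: $- \frac{616999}{3150} \approx -195.87$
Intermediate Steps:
$F = 196$ ($F = -9 + 205 = 196$)
$o{\left(f,Z \right)} = - \frac{401}{3150}$ ($o{\left(f,Z \right)} = \frac{401 \frac{1}{-350}}{9} = \frac{401 \left(- \frac{1}{350}\right)}{9} = \frac{1}{9} \left(- \frac{401}{350}\right) = - \frac{401}{3150}$)
$B{\left(w,y \right)} = - w$ ($B{\left(w,y \right)} = w - 2 w = - w$)
$B{\left(F,650 \right)} - o{\left(638,537 \right)} = \left(-1\right) 196 - - \frac{401}{3150} = -196 + \frac{401}{3150} = - \frac{616999}{3150}$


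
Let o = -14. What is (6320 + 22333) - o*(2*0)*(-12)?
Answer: 28653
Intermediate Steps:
(6320 + 22333) - o*(2*0)*(-12) = (6320 + 22333) - (-28*0)*(-12) = 28653 - (-14*0)*(-12) = 28653 - 0*(-12) = 28653 - 1*0 = 28653 + 0 = 28653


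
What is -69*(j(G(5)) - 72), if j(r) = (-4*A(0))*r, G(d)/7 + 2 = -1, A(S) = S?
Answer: 4968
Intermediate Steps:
G(d) = -21 (G(d) = -14 + 7*(-1) = -14 - 7 = -21)
j(r) = 0 (j(r) = (-4*0)*r = 0*r = 0)
-69*(j(G(5)) - 72) = -69*(0 - 72) = -69*(-72) = 4968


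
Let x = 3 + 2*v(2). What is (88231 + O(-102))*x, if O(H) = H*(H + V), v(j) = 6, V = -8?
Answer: 1491765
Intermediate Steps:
O(H) = H*(-8 + H) (O(H) = H*(H - 8) = H*(-8 + H))
x = 15 (x = 3 + 2*6 = 3 + 12 = 15)
(88231 + O(-102))*x = (88231 - 102*(-8 - 102))*15 = (88231 - 102*(-110))*15 = (88231 + 11220)*15 = 99451*15 = 1491765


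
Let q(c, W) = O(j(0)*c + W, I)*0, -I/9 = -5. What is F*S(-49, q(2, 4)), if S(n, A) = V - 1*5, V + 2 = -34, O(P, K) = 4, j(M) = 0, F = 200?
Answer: -8200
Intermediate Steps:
I = 45 (I = -9*(-5) = 45)
V = -36 (V = -2 - 34 = -36)
q(c, W) = 0 (q(c, W) = 4*0 = 0)
S(n, A) = -41 (S(n, A) = -36 - 1*5 = -36 - 5 = -41)
F*S(-49, q(2, 4)) = 200*(-41) = -8200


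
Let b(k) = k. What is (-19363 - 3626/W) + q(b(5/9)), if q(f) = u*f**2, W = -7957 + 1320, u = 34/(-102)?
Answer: -31227756940/1612791 ≈ -19363.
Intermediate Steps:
u = -1/3 (u = 34*(-1/102) = -1/3 ≈ -0.33333)
W = -6637
q(f) = -f**2/3
(-19363 - 3626/W) + q(b(5/9)) = (-19363 - 3626/(-6637)) - (5/9)**2/3 = (-19363 - 3626*(-1/6637)) - (5*(1/9))**2/3 = (-19363 + 3626/6637) - (5/9)**2/3 = -128508605/6637 - 1/3*25/81 = -128508605/6637 - 25/243 = -31227756940/1612791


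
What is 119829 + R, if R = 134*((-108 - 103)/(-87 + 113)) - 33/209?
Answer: 29329121/247 ≈ 1.1874e+5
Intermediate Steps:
R = -268642/247 (R = 134*(-211/26) - 33*1/209 = 134*(-211*1/26) - 3/19 = 134*(-211/26) - 3/19 = -14137/13 - 3/19 = -268642/247 ≈ -1087.6)
119829 + R = 119829 - 268642/247 = 29329121/247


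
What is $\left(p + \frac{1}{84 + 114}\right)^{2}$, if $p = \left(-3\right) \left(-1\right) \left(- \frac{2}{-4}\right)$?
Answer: $\frac{22201}{9801} \approx 2.2652$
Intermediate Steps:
$p = \frac{3}{2}$ ($p = 3 \left(\left(-2\right) \left(- \frac{1}{4}\right)\right) = 3 \cdot \frac{1}{2} = \frac{3}{2} \approx 1.5$)
$\left(p + \frac{1}{84 + 114}\right)^{2} = \left(\frac{3}{2} + \frac{1}{84 + 114}\right)^{2} = \left(\frac{3}{2} + \frac{1}{198}\right)^{2} = \left(\frac{149}{99}\right)^{2} = \frac{22201}{9801}$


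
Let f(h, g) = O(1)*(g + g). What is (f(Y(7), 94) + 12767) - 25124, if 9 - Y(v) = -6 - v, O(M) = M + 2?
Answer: -11793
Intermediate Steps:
O(M) = 2 + M
Y(v) = 15 + v (Y(v) = 9 - (-6 - v) = 9 + (6 + v) = 15 + v)
f(h, g) = 6*g (f(h, g) = (2 + 1)*(g + g) = 3*(2*g) = 6*g)
(f(Y(7), 94) + 12767) - 25124 = (6*94 + 12767) - 25124 = (564 + 12767) - 25124 = 13331 - 25124 = -11793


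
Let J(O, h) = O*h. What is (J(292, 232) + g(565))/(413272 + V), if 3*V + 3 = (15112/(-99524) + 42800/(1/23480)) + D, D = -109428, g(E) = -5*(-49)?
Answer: 5074902927/25032136769407 ≈ 0.00020274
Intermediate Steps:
g(E) = 245
V = 25001288907511/74643 (V = -1 + ((15112/(-99524) + 42800/(1/23480)) - 109428)/3 = -1 + ((15112*(-1/99524) + 42800/(1/23480)) - 109428)/3 = -1 + ((-3778/24881 + 42800*23480) - 109428)/3 = -1 + ((-3778/24881 + 1004944000) - 109428)/3 = -1 + (25004011660222/24881 - 109428)/3 = -1 + (⅓)*(25001288982154/24881) = -1 + 25001288982154/74643 = 25001288907511/74643 ≈ 3.3494e+8)
(J(292, 232) + g(565))/(413272 + V) = (292*232 + 245)/(413272 + 25001288907511/74643) = (67744 + 245)/(25032136769407/74643) = 67989*(74643/25032136769407) = 5074902927/25032136769407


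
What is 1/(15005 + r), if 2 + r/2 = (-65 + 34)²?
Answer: 1/16923 ≈ 5.9091e-5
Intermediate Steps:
r = 1918 (r = -4 + 2*(-65 + 34)² = -4 + 2*(-31)² = -4 + 2*961 = -4 + 1922 = 1918)
1/(15005 + r) = 1/(15005 + 1918) = 1/16923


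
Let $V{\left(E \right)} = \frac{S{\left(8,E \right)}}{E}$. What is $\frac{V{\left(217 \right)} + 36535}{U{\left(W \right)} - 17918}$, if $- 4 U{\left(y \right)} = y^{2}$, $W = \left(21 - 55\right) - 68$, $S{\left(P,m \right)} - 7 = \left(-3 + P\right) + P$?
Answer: $- \frac{7928115}{4452623} \approx -1.7806$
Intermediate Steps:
$S{\left(P,m \right)} = 4 + 2 P$ ($S{\left(P,m \right)} = 7 + \left(\left(-3 + P\right) + P\right) = 7 + \left(-3 + 2 P\right) = 4 + 2 P$)
$W = -102$ ($W = -34 - 68 = -102$)
$U{\left(y \right)} = - \frac{y^{2}}{4}$
$V{\left(E \right)} = \frac{20}{E}$ ($V{\left(E \right)} = \frac{4 + 2 \cdot 8}{E} = \frac{4 + 16}{E} = \frac{20}{E}$)
$\frac{V{\left(217 \right)} + 36535}{U{\left(W \right)} - 17918} = \frac{\frac{20}{217} + 36535}{- \frac{\left(-102\right)^{2}}{4} - 17918} = \frac{20 \cdot \frac{1}{217} + 36535}{\left(- \frac{1}{4}\right) 10404 - 17918} = \frac{\frac{20}{217} + 36535}{-2601 - 17918} = \frac{7928115}{217 \left(-20519\right)} = \frac{7928115}{217} \left(- \frac{1}{20519}\right) = - \frac{7928115}{4452623}$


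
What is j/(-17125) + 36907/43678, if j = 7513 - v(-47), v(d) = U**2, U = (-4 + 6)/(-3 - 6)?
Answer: 24614419153/60586845750 ≈ 0.40627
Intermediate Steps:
U = -2/9 (U = 2/(-9) = 2*(-1/9) = -2/9 ≈ -0.22222)
v(d) = 4/81 (v(d) = (-2/9)**2 = 4/81)
j = 608549/81 (j = 7513 - 1*4/81 = 7513 - 4/81 = 608549/81 ≈ 7513.0)
j/(-17125) + 36907/43678 = (608549/81)/(-17125) + 36907/43678 = (608549/81)*(-1/17125) + 36907*(1/43678) = -608549/1387125 + 36907/43678 = 24614419153/60586845750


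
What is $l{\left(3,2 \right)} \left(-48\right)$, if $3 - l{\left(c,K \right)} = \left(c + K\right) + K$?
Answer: $192$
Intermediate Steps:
$l{\left(c,K \right)} = 3 - c - 2 K$ ($l{\left(c,K \right)} = 3 - \left(\left(c + K\right) + K\right) = 3 - \left(\left(K + c\right) + K\right) = 3 - \left(c + 2 K\right) = 3 - c - 2 K$)
$l{\left(3,2 \right)} \left(-48\right) = \left(3 - 3 - 4\right) \left(-48\right) = \left(-4\right) \left(-48\right) = 192$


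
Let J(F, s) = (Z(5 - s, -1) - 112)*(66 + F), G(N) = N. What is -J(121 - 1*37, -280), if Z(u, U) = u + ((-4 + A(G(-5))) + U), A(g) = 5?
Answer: -25950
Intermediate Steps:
Z(u, U) = 1 + U + u (Z(u, U) = u + ((-4 + 5) + U) = u + (1 + U) = 1 + U + u)
J(F, s) = (-107 - s)*(66 + F) (J(F, s) = ((1 - 1 + (5 - s)) - 112)*(66 + F) = ((5 - s) - 112)*(66 + F) = (-107 - s)*(66 + F))
-J(121 - 1*37, -280) = -(-7062 - 107*(121 - 1*37) - 66*(-280) - 1*(121 - 1*37)*(-280)) = -(-7062 - 107*(121 - 37) + 18480 - 1*(121 - 37)*(-280)) = -(-7062 - 107*84 + 18480 - 1*84*(-280)) = -(-7062 - 8988 + 18480 + 23520) = -1*25950 = -25950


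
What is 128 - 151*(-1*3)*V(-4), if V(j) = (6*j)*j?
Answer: 43616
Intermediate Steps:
V(j) = 6*j**2
128 - 151*(-1*3)*V(-4) = 128 - 151*(-1*3)*6*(-4)**2 = 128 - (-453)*6*16 = 128 - (-453)*96 = 128 - 151*(-288) = 128 + 43488 = 43616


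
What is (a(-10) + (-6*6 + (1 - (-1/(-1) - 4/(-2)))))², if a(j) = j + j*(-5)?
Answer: 4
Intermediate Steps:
a(j) = -4*j (a(j) = j - 5*j = -4*j)
(a(-10) + (-6*6 + (1 - (-1/(-1) - 4/(-2)))))² = (-4*(-10) + (-6*6 + (1 - (-1/(-1) - 4/(-2)))))² = (40 + (-36 + (1 - (-1*(-1) - 4*(-½)))))² = (40 + (-36 + (1 - (1 + 2))))² = (40 + (-36 + (1 - 1*3)))² = (40 + (-36 + (1 - 3)))² = (40 + (-36 - 2))² = (40 - 38)² = 2² = 4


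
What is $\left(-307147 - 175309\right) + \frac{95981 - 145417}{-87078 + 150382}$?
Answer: $- \frac{7635361015}{15826} \approx -4.8246 \cdot 10^{5}$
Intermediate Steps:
$\left(-307147 - 175309\right) + \frac{95981 - 145417}{-87078 + 150382} = -482456 - \frac{49436}{63304} = -482456 - \frac{12359}{15826} = - \frac{7635361015}{15826}$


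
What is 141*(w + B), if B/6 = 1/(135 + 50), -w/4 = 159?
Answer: -16589214/185 ≈ -89671.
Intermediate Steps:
w = -636 (w = -4*159 = -636)
B = 6/185 (B = 6/(135 + 50) = 6/185 ≈ 0.032432)
141*(w + B) = 141*(-636 + 6/185) = 141*(-117654/185) = -16589214/185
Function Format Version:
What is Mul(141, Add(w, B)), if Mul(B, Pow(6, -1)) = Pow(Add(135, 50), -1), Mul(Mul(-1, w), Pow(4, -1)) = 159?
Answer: Rational(-16589214, 185) ≈ -89671.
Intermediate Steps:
w = -636 (w = Mul(-4, 159) = -636)
B = Rational(6, 185) (B = Mul(6, Pow(Add(135, 50), -1)) = Mul(6, Pow(185, -1)) = Mul(6, Rational(1, 185)) = Rational(6, 185) ≈ 0.032432)
Mul(141, Add(w, B)) = Mul(141, Add(-636, Rational(6, 185))) = Mul(141, Rational(-117654, 185)) = Rational(-16589214, 185)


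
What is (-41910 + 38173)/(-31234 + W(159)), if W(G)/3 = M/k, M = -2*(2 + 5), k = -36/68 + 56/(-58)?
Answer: 2754169/22998752 ≈ 0.11975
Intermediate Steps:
k = -737/493 (k = -36*1/68 + 56*(-1/58) = -9/17 - 28/29 = -737/493 ≈ -1.4949)
M = -14 (M = -2*7 = -14)
W(G) = 20706/737 (W(G) = 3*(-14/(-737/493)) = 3*(-14*(-493/737)) = 3*(6902/737) = 20706/737)
(-41910 + 38173)/(-31234 + W(159)) = (-41910 + 38173)/(-31234 + 20706/737) = -3737/(-22998752/737) = -3737*(-737/22998752) = 2754169/22998752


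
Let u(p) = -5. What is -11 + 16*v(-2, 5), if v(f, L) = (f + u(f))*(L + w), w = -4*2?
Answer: 325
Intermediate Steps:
w = -8
v(f, L) = (-8 + L)*(-5 + f) (v(f, L) = (f - 5)*(L - 8) = (-5 + f)*(-8 + L) = (-8 + L)*(-5 + f))
-11 + 16*v(-2, 5) = -11 + 16*(40 - 8*(-2) - 5*5 + 5*(-2)) = -11 + 16*(40 + 16 - 25 - 10) = -11 + 16*21 = -11 + 336 = 325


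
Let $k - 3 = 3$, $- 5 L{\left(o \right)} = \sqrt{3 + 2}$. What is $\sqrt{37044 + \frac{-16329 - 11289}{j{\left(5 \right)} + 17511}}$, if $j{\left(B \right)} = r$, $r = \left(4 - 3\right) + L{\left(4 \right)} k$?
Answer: $\frac{\sqrt{1621717275 - 111132 \sqrt{5}}}{\sqrt{43780 - 3 \sqrt{5}}} \approx 192.46$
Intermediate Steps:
$L{\left(o \right)} = - \frac{\sqrt{5}}{5}$ ($L{\left(o \right)} = - \frac{\sqrt{3 + 2}}{5} = - \frac{\sqrt{5}}{5}$)
$k = 6$ ($k = 3 + 3 = 6$)
$r = 1 - \frac{6 \sqrt{5}}{5}$ ($r = \left(4 - 3\right) + - \frac{\sqrt{5}}{5} \cdot 6 = \left(4 - 3\right) - \frac{6 \sqrt{5}}{5} = 1 - \frac{6 \sqrt{5}}{5} \approx -1.6833$)
$j{\left(B \right)} = 1 - \frac{6 \sqrt{5}}{5}$
$\sqrt{37044 + \frac{-16329 - 11289}{j{\left(5 \right)} + 17511}} = \sqrt{37044 + \frac{-16329 - 11289}{\left(1 - \frac{6 \sqrt{5}}{5}\right) + 17511}} = \sqrt{37044 - \frac{27618}{17512 - \frac{6 \sqrt{5}}{5}}}$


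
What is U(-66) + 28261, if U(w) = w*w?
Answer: 32617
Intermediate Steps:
U(w) = w²
U(-66) + 28261 = (-66)² + 28261 = 4356 + 28261 = 32617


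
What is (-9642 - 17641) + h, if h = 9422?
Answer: -17861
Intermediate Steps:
(-9642 - 17641) + h = (-9642 - 17641) + 9422 = -27283 + 9422 = -17861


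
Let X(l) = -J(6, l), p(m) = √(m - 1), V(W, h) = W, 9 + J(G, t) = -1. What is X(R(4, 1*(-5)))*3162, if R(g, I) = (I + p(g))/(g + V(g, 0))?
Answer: 31620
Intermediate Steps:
J(G, t) = -10 (J(G, t) = -9 - 1 = -10)
p(m) = √(-1 + m)
R(g, I) = (I + √(-1 + g))/(2*g) (R(g, I) = (I + √(-1 + g))/(g + g) = (I + √(-1 + g))/((2*g)) = (I + √(-1 + g))*(1/(2*g)) = (I + √(-1 + g))/(2*g))
X(l) = 10 (X(l) = -1*(-10) = 10)
X(R(4, 1*(-5)))*3162 = 10*3162 = 31620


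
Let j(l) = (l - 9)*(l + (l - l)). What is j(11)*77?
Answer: 1694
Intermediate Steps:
j(l) = l*(-9 + l) (j(l) = (-9 + l)*(l + 0) = (-9 + l)*l = l*(-9 + l))
j(11)*77 = (11*(-9 + 11))*77 = (11*2)*77 = 22*77 = 1694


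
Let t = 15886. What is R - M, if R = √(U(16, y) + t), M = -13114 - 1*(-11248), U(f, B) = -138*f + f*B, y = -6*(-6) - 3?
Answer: 1866 + √14206 ≈ 1985.2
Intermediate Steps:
y = 33 (y = 36 - 3 = 33)
U(f, B) = -138*f + B*f
M = -1866 (M = -13114 + 11248 = -1866)
R = √14206 (R = √(16*(-138 + 33) + 15886) = √(16*(-105) + 15886) = √(-1680 + 15886) = √14206 ≈ 119.19)
R - M = √14206 - 1*(-1866) = √14206 + 1866 = 1866 + √14206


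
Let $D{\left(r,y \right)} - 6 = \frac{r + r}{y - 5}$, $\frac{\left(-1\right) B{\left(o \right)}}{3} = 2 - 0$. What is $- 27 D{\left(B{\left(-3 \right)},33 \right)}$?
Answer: $- \frac{1053}{7} \approx -150.43$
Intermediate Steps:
$B{\left(o \right)} = -6$ ($B{\left(o \right)} = - 3 \left(2 - 0\right) = - 3 \left(2 + 0\right) = \left(-3\right) 2 = -6$)
$D{\left(r,y \right)} = 6 + \frac{2 r}{-5 + y}$ ($D{\left(r,y \right)} = 6 + \frac{r + r}{y - 5} = 6 + \frac{2 r}{-5 + y}$)
$- 27 D{\left(B{\left(-3 \right)},33 \right)} = - 27 \frac{2 \left(-15 - 6 + 3 \cdot 33\right)}{-5 + 33} = - 27 \frac{2 \left(-15 - 6 + 99\right)}{28} = - 27 \cdot 2 \cdot \frac{1}{28} \cdot 78 = \left(-27\right) \frac{39}{7} = - \frac{1053}{7}$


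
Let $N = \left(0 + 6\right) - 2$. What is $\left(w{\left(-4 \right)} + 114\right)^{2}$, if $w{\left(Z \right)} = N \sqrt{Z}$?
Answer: $12932 + 1824 i \approx 12932.0 + 1824.0 i$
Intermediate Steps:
$N = 4$ ($N = 6 - 2 = 4$)
$w{\left(Z \right)} = 4 \sqrt{Z}$
$\left(w{\left(-4 \right)} + 114\right)^{2} = \left(4 \sqrt{-4} + 114\right)^{2} = \left(4 \cdot 2 i + 114\right)^{2} = \left(8 i + 114\right)^{2} = \left(114 + 8 i\right)^{2}$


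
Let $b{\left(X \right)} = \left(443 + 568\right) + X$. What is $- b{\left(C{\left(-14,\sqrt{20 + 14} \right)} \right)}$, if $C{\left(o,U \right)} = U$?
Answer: $-1011 - \sqrt{34} \approx -1016.8$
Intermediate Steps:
$b{\left(X \right)} = 1011 + X$
$- b{\left(C{\left(-14,\sqrt{20 + 14} \right)} \right)} = - (1011 + \sqrt{20 + 14}) = - (1011 + \sqrt{34}) = -1011 - \sqrt{34}$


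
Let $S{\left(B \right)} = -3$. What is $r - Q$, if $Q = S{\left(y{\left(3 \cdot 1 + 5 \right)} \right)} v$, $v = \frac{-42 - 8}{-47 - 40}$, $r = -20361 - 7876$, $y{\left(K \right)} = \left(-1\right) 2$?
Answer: $- \frac{818823}{29} \approx -28235.0$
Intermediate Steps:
$y{\left(K \right)} = -2$
$r = -28237$ ($r = -20361 - 7876 = -28237$)
$v = \frac{50}{87}$ ($v = - \frac{50}{-87} = \left(-50\right) \left(- \frac{1}{87}\right) = \frac{50}{87} \approx 0.57471$)
$Q = - \frac{50}{29}$ ($Q = \left(-3\right) \frac{50}{87} = - \frac{50}{29} \approx -1.7241$)
$r - Q = -28237 - - \frac{50}{29} = -28237 + \frac{50}{29} = - \frac{818823}{29}$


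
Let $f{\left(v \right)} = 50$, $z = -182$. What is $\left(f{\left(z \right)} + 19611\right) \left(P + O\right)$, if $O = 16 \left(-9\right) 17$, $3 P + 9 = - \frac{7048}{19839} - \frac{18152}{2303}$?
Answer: $- \frac{6612567647652853}{137067651} \approx -4.8243 \cdot 10^{7}$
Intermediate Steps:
$P = - \frac{787552025}{137067651}$ ($P = -3 + \frac{- \frac{7048}{19839} - \frac{18152}{2303}}{3} = -3 + \frac{1}{3} \left(- \frac{376349072}{45689217}\right) = -3 - \frac{376349072}{137067651} = - \frac{787552025}{137067651} \approx -5.7457$)
$O = -2448$ ($O = \left(-144\right) 17 = -2448$)
$\left(f{\left(z \right)} + 19611\right) \left(P + O\right) = \left(50 + 19611\right) \left(- \frac{787552025}{137067651} - 2448\right) = 19661 \left(- \frac{336329161673}{137067651}\right) = - \frac{6612567647652853}{137067651}$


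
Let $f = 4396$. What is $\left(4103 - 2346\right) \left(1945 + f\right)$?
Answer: $11141137$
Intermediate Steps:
$\left(4103 - 2346\right) \left(1945 + f\right) = \left(4103 - 2346\right) \left(1945 + 4396\right) = 1757 \cdot 6341 = 11141137$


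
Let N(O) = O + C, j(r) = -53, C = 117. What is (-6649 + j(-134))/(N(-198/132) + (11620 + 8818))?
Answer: -13404/41107 ≈ -0.32608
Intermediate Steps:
N(O) = 117 + O (N(O) = O + 117 = 117 + O)
(-6649 + j(-134))/(N(-198/132) + (11620 + 8818)) = (-6649 - 53)/((117 - 198/132) + (11620 + 8818)) = -6702/((117 - 198*1/132) + 20438) = -6702/((117 - 3/2) + 20438) = -6702/(231/2 + 20438) = -6702/41107/2 = -6702*2/41107 = -13404/41107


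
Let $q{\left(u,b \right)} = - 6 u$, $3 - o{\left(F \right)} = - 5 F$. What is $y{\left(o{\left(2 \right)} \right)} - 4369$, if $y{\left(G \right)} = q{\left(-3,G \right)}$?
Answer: $-4351$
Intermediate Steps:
$o{\left(F \right)} = 3 + 5 F$ ($o{\left(F \right)} = 3 - - 5 F = 3 + 5 F$)
$y{\left(G \right)} = 18$ ($y{\left(G \right)} = \left(-6\right) \left(-3\right) = 18$)
$y{\left(o{\left(2 \right)} \right)} - 4369 = 18 - 4369 = -4351$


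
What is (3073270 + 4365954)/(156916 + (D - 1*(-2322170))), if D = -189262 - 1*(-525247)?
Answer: 7439224/2815071 ≈ 2.6426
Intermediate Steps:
D = 335985 (D = -189262 + 525247 = 335985)
(3073270 + 4365954)/(156916 + (D - 1*(-2322170))) = (3073270 + 4365954)/(156916 + (335985 - 1*(-2322170))) = 7439224/(156916 + (335985 + 2322170)) = 7439224/(156916 + 2658155) = 7439224/2815071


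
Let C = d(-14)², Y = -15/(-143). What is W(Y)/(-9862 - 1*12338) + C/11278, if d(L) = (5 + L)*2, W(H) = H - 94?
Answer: 590000053/17901569400 ≈ 0.032958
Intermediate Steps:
Y = 15/143 (Y = -15*(-1/143) = 15/143 ≈ 0.10490)
W(H) = -94 + H
d(L) = 10 + 2*L
C = 324 (C = (10 + 2*(-14))² = (10 - 28)² = (-18)² = 324)
W(Y)/(-9862 - 1*12338) + C/11278 = (-94 + 15/143)/(-9862 - 1*12338) + 324/11278 = -13427/(143*(-9862 - 12338)) + 324*(1/11278) = -13427/143/(-22200) + 162/5639 = -13427/143*(-1/22200) + 162/5639 = 13427/3174600 + 162/5639 = 590000053/17901569400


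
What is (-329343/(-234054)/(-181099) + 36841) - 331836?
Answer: -4167978980890871/14128981782 ≈ -2.9500e+5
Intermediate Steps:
(-329343/(-234054)/(-181099) + 36841) - 331836 = (-329343*(-1/234054)*(-1/181099) + 36841) - 331836 = ((109781/78018)*(-1/181099) + 36841) - 331836 = (-109781/14128981782 + 36841) - 331836 = 520525817720881/14128981782 - 331836 = -4167978980890871/14128981782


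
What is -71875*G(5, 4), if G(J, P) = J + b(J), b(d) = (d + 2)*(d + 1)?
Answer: -3378125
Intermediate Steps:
b(d) = (1 + d)*(2 + d) (b(d) = (2 + d)*(1 + d) = (1 + d)*(2 + d))
G(J, P) = 2 + J² + 4*J (G(J, P) = J + (2 + J² + 3*J) = 2 + J² + 4*J)
-71875*G(5, 4) = -71875*(2 + 5² + 4*5) = -71875*(2 + 25 + 20) = -71875*47 = -3378125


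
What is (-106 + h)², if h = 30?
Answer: 5776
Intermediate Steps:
(-106 + h)² = (-106 + 30)² = (-76)² = 5776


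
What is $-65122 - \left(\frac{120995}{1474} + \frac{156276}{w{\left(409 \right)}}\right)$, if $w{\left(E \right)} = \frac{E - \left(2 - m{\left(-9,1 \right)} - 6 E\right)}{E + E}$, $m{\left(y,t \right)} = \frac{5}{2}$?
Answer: $- \frac{309093543795}{2813866} \approx -1.0985 \cdot 10^{5}$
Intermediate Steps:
$m{\left(y,t \right)} = \frac{5}{2}$ ($m{\left(y,t \right)} = 5 \cdot \frac{1}{2} = \frac{5}{2}$)
$w{\left(E \right)} = \frac{\frac{1}{2} + 7 E}{2 E}$ ($w{\left(E \right)} = \frac{E - \left(- \frac{1}{2} - 6 E\right)}{E + E} = \frac{E + \left(\frac{5}{2} + \left(-2 + 6 E\right)\right)}{2 E} = \left(E + \left(\frac{1}{2} + 6 E\right)\right) \frac{1}{2 E} = \left(\frac{1}{2} + 7 E\right) \frac{1}{2 E} = \frac{\frac{1}{2} + 7 E}{2 E}$)
$-65122 - \left(\frac{120995}{1474} + \frac{156276}{w{\left(409 \right)}}\right) = -65122 - \left(\frac{120995}{1474} + 156276 \frac{1636}{1 + 14 \cdot 409}\right) = -65122 - \left(\frac{120995}{1474} + \frac{156276}{\frac{1}{4} \cdot \frac{1}{409} \left(1 + 5726\right)}\right) = -65122 - \left(\frac{120995}{1474} + \frac{156276}{\frac{1}{4} \cdot \frac{1}{409} \cdot 5727}\right) = -65122 - \left(\frac{120995}{1474} + \frac{156276}{\frac{5727}{1636}}\right) = -65122 - \frac{125848962143}{2813866} = - \frac{309093543795}{2813866}$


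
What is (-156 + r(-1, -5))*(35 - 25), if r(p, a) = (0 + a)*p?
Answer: -1510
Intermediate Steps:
r(p, a) = a*p
(-156 + r(-1, -5))*(35 - 25) = (-156 - 5*(-1))*(35 - 25) = (-156 + 5)*10 = -151*10 = -1510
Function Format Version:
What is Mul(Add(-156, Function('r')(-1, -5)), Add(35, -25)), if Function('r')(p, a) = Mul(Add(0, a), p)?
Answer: -1510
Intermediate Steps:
Function('r')(p, a) = Mul(a, p)
Mul(Add(-156, Function('r')(-1, -5)), Add(35, -25)) = Mul(Add(-156, Mul(-5, -1)), Add(35, -25)) = Mul(Add(-156, 5), 10) = Mul(-151, 10) = -1510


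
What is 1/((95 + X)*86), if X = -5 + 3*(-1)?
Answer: 1/7482 ≈ 0.00013365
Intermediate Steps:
X = -8 (X = -5 - 3 = -8)
1/((95 + X)*86) = 1/((95 - 8)*86) = 1/(87*86) = 1/7482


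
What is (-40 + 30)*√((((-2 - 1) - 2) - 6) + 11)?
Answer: 0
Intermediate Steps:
(-40 + 30)*√((((-2 - 1) - 2) - 6) + 11) = -10*√(((-3 - 2) - 6) + 11) = -10*√((-5 - 6) + 11) = -10*√(-11 + 11) = -10*√0 = -10*0 = 0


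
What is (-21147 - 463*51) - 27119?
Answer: -71879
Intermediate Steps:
(-21147 - 463*51) - 27119 = (-21147 - 23613) - 27119 = -44760 - 27119 = -71879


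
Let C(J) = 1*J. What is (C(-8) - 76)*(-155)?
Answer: 13020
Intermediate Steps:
C(J) = J
(C(-8) - 76)*(-155) = (-8 - 76)*(-155) = -84*(-155) = 13020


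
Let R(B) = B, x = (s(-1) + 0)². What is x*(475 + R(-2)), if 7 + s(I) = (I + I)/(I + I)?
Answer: 17028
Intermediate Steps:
s(I) = -6 (s(I) = -7 + (I + I)/(I + I) = -7 + (2*I)/((2*I)) = -7 + (2*I)*(1/(2*I)) = -7 + 1 = -6)
x = 36 (x = (-6 + 0)² = (-6)² = 36)
x*(475 + R(-2)) = 36*(475 - 2) = 36*473 = 17028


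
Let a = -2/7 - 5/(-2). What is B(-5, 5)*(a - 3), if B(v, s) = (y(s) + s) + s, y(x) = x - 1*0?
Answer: -165/14 ≈ -11.786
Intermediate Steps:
y(x) = x (y(x) = x + 0 = x)
a = 31/14 (a = -2*⅐ - 5*(-½) = -2/7 + 5/2 = 31/14 ≈ 2.2143)
B(v, s) = 3*s (B(v, s) = (s + s) + s = 2*s + s = 3*s)
B(-5, 5)*(a - 3) = (3*5)*(31/14 - 3) = 15*(-11/14) = -165/14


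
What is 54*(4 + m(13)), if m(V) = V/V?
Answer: 270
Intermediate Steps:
m(V) = 1
54*(4 + m(13)) = 54*(4 + 1) = 54*5 = 270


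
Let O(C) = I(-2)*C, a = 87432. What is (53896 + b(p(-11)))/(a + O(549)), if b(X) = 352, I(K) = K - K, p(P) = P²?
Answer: 6781/10929 ≈ 0.62046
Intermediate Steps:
I(K) = 0
O(C) = 0 (O(C) = 0*C = 0)
(53896 + b(p(-11)))/(a + O(549)) = (53896 + 352)/(87432 + 0) = 54248/87432 = 54248*(1/87432) = 6781/10929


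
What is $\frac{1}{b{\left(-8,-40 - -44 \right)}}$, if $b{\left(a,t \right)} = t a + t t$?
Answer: $- \frac{1}{16} \approx -0.0625$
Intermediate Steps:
$b{\left(a,t \right)} = t^{2} + a t$ ($b{\left(a,t \right)} = a t + t^{2} = t^{2} + a t$)
$\frac{1}{b{\left(-8,-40 - -44 \right)}} = \frac{1}{\left(-40 - -44\right) \left(-8 - -4\right)} = \frac{1}{\left(-40 + 44\right) \left(-8 + \left(-40 + 44\right)\right)} = \frac{1}{4 \left(-8 + 4\right)} = \frac{1}{4 \left(-4\right)} = \frac{1}{-16} = - \frac{1}{16}$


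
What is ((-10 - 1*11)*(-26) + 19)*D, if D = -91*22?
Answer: -1131130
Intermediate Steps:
D = -2002
((-10 - 1*11)*(-26) + 19)*D = ((-10 - 1*11)*(-26) + 19)*(-2002) = ((-10 - 11)*(-26) + 19)*(-2002) = (-21*(-26) + 19)*(-2002) = (546 + 19)*(-2002) = 565*(-2002) = -1131130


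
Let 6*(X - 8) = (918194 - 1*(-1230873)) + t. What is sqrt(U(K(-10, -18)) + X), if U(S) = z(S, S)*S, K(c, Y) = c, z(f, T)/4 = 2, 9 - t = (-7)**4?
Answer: sqrt(12877458)/6 ≈ 598.09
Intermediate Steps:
t = -2392 (t = 9 - 1*(-7)**4 = 9 - 1*2401 = 9 - 2401 = -2392)
z(f, T) = 8 (z(f, T) = 4*2 = 8)
U(S) = 8*S
X = 2146723/6 (X = 8 + ((918194 - 1*(-1230873)) - 2392)/6 = 8 + ((918194 + 1230873) - 2392)/6 = 8 + (2149067 - 2392)/6 = 8 + (1/6)*2146675 = 8 + 2146675/6 = 2146723/6 ≈ 3.5779e+5)
sqrt(U(K(-10, -18)) + X) = sqrt(8*(-10) + 2146723/6) = sqrt(-80 + 2146723/6) = sqrt(2146243/6) = sqrt(12877458)/6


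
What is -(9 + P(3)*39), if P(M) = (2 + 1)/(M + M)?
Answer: -57/2 ≈ -28.500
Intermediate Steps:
P(M) = 3/(2*M) (P(M) = 3/((2*M)) = 3*(1/(2*M)) = 3/(2*M))
-(9 + P(3)*39) = -(9 + ((3/2)/3)*39) = -(9 + ((3/2)*(1/3))*39) = -(9 + (1/2)*39) = -(9 + 39/2) = -1*57/2 = -57/2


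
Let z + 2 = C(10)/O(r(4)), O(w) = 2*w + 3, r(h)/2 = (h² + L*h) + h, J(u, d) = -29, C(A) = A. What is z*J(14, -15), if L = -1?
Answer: 3596/67 ≈ 53.672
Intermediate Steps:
r(h) = 2*h² (r(h) = 2*((h² - h) + h) = 2*h²)
O(w) = 3 + 2*w
z = -124/67 (z = -2 + 10/(3 + 2*(2*4²)) = -2 + 10/(3 + 2*(2*16)) = -2 + 10/(3 + 2*32) = -2 + 10/(3 + 64) = -2 + 10/67 = -124/67 ≈ -1.8507)
z*J(14, -15) = -124/67*(-29) = 3596/67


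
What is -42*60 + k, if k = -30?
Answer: -2550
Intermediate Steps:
-42*60 + k = -42*60 - 30 = -2520 - 30 = -2550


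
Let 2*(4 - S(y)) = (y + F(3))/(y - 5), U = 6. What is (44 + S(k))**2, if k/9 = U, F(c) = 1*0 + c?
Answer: 21594609/9604 ≈ 2248.5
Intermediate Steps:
F(c) = c (F(c) = 0 + c = c)
k = 54 (k = 9*6 = 54)
S(y) = 4 - (3 + y)/(2*(-5 + y)) (S(y) = 4 - (y + 3)/(2*(y - 5)) = 4 - (3 + y)/(2*(-5 + y)))
(44 + S(k))**2 = (44 + (-43 + 7*54)/(2*(-5 + 54)))**2 = (44 + (1/2)*(-43 + 378)/49)**2 = (44 + (1/2)*(1/49)*335)**2 = (44 + 335/98)**2 = (4647/98)**2 = 21594609/9604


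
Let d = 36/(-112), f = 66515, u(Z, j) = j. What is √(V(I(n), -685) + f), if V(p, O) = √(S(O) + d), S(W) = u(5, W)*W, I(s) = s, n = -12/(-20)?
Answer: √(13036940 + 14*√91968037)/14 ≈ 259.23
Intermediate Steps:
n = ⅗ (n = -12*(-1/20) = ⅗ ≈ 0.60000)
S(W) = W² (S(W) = W*W = W²)
d = -9/28 (d = 36*(-1/112) = -9/28 ≈ -0.32143)
V(p, O) = √(-9/28 + O²) (V(p, O) = √(O² - 9/28) = √(-9/28 + O²))
√(V(I(n), -685) + f) = √(√(-63 + 196*(-685)²)/14 + 66515) = √(√(-63 + 196*469225)/14 + 66515) = √(√(-63 + 91968100)/14 + 66515) = √(√91968037/14 + 66515) = √(66515 + √91968037/14)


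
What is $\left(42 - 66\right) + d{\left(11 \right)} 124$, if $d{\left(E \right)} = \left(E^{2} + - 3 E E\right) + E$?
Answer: $-28668$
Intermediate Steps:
$d{\left(E \right)} = E - 2 E^{2}$ ($d{\left(E \right)} = \left(E^{2} - 3 E^{2}\right) + E = - 2 E^{2} + E = E - 2 E^{2}$)
$\left(42 - 66\right) + d{\left(11 \right)} 124 = \left(42 - 66\right) + 11 \left(1 - 22\right) 124 = -24 + 11 \left(-21\right) 124 = -24 - 28644 = -28668$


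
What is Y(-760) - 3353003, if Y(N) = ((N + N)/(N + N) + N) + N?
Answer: -3354522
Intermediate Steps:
Y(N) = 1 + 2*N (Y(N) = ((2*N)/((2*N)) + N) + N = ((2*N)*(1/(2*N)) + N) + N = (1 + N) + N = 1 + 2*N)
Y(-760) - 3353003 = (1 + 2*(-760)) - 3353003 = (1 - 1520) - 3353003 = -1519 - 3353003 = -3354522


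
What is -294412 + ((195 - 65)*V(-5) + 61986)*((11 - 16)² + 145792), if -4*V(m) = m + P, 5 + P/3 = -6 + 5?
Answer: 18294632715/2 ≈ 9.1473e+9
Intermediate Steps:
P = -18 (P = -15 + 3*(-6 + 5) = -15 + 3*(-1) = -15 - 3 = -18)
V(m) = 9/2 - m/4 (V(m) = -(m - 18)/4 = -(-18 + m)/4 = 9/2 - m/4)
-294412 + ((195 - 65)*V(-5) + 61986)*((11 - 16)² + 145792) = -294412 + ((195 - 65)*(9/2 - ¼*(-5)) + 61986)*((11 - 16)² + 145792) = -294412 + (130*(9/2 + 5/4) + 61986)*((-5)² + 145792) = -294412 + (130*(23/4) + 61986)*(25 + 145792) = -294412 + (1495/2 + 61986)*145817 = -294412 + (125467/2)*145817 = -294412 + 18295221539/2 = 18294632715/2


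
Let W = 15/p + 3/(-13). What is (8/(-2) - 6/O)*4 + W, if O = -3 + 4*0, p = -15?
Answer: -120/13 ≈ -9.2308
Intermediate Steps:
O = -3 (O = -3 + 0 = -3)
W = -16/13 (W = 15/(-15) + 3/(-13) = 15*(-1/15) + 3*(-1/13) = -1 - 3/13 = -16/13 ≈ -1.2308)
(8/(-2) - 6/O)*4 + W = (8/(-2) - 6/(-3))*4 - 16/13 = (8*(-1/2) - 6*(-1/3))*4 - 16/13 = (-4 + 2)*4 - 16/13 = -2*4 - 16/13 = -8 - 16/13 = -120/13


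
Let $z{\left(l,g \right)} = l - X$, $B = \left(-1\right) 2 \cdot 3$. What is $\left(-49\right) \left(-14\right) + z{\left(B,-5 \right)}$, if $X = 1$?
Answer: $679$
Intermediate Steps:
$B = -6$ ($B = \left(-2\right) 3 = -6$)
$z{\left(l,g \right)} = -1 + l$ ($z{\left(l,g \right)} = l - 1 = -1 + l$)
$\left(-49\right) \left(-14\right) + z{\left(B,-5 \right)} = \left(-49\right) \left(-14\right) - 7 = 686 - 7 = 679$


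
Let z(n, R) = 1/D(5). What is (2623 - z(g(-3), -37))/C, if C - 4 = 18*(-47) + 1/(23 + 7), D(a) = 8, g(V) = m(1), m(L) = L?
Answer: -314745/101036 ≈ -3.1152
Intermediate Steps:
g(V) = 1
z(n, R) = 1/8
C = -25259/30 (C = 4 + (18*(-47) + 1/(23 + 7)) = 4 + (-846 + 1/30) = 4 - 25379/30 = -25259/30 ≈ -841.97)
(2623 - z(g(-3), -37))/C = (2623 - 1*1/8)/(-25259/30) = (2623 - 1/8)*(-30/25259) = (20983/8)*(-30/25259) = -314745/101036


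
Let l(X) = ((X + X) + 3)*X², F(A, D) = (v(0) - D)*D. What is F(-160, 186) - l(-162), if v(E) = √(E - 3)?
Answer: 8389728 + 186*I*√3 ≈ 8.3897e+6 + 322.16*I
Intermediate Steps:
v(E) = √(-3 + E)
F(A, D) = D*(-D + I*√3) (F(A, D) = (√(-3 + 0) - D)*D = (√(-3) - D)*D = (I*√3 - D)*D = (-D + I*√3)*D = D*(-D + I*√3))
l(X) = X²*(3 + 2*X) (l(X) = (2*X + 3)*X² = (3 + 2*X)*X² = X²*(3 + 2*X))
F(-160, 186) - l(-162) = 186*(-1*186 + I*√3) - (-162)²*(3 + 2*(-162)) = 186*(-186 + I*√3) - 26244*(3 - 324) = (-34596 + 186*I*√3) - 26244*(-321) = (-34596 + 186*I*√3) - 1*(-8424324) = (-34596 + 186*I*√3) + 8424324 = 8389728 + 186*I*√3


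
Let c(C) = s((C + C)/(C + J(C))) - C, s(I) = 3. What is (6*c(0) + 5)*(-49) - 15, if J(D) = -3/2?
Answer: -1142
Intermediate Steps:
J(D) = -3/2 (J(D) = -3*½ = -3/2)
c(C) = 3 - C
(6*c(0) + 5)*(-49) - 15 = (6*(3 - 1*0) + 5)*(-49) - 15 = (6*(3 + 0) + 5)*(-49) - 15 = (6*3 + 5)*(-49) - 15 = (18 + 5)*(-49) - 15 = 23*(-49) - 15 = -1127 - 15 = -1142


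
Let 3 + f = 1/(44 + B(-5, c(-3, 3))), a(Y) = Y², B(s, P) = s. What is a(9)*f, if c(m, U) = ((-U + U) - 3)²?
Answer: -3132/13 ≈ -240.92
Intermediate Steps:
c(m, U) = 9 (c(m, U) = (0 - 3)² = (-3)² = 9)
f = -116/39 (f = -3 + 1/(44 - 5) = -3 + 1/39 = -116/39 ≈ -2.9744)
a(9)*f = 9²*(-116/39) = 81*(-116/39) = -3132/13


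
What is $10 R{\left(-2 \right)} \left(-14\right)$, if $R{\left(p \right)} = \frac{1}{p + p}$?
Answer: $35$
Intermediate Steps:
$R{\left(p \right)} = \frac{1}{2 p}$
$10 R{\left(-2 \right)} \left(-14\right) = 10 \frac{1}{2 \left(-2\right)} \left(-14\right) = 10 \cdot \frac{1}{2} \left(- \frac{1}{2}\right) \left(-14\right) = 10 \left(- \frac{1}{4}\right) \left(-14\right) = \left(- \frac{5}{2}\right) \left(-14\right) = 35$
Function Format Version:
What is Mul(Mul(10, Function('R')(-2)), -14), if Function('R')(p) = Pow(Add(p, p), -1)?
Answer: 35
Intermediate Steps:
Function('R')(p) = Mul(Rational(1, 2), Pow(p, -1)) (Function('R')(p) = Pow(Mul(2, p), -1) = Mul(Rational(1, 2), Pow(p, -1)))
Mul(Mul(10, Function('R')(-2)), -14) = Mul(Mul(10, Mul(Rational(1, 2), Pow(-2, -1))), -14) = Mul(Mul(10, Mul(Rational(1, 2), Rational(-1, 2))), -14) = Mul(Mul(10, Rational(-1, 4)), -14) = Mul(Rational(-5, 2), -14) = 35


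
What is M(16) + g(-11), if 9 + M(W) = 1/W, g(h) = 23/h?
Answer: -1941/176 ≈ -11.028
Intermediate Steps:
M(W) = -9 + 1/W
M(16) + g(-11) = (-9 + 1/16) + 23/(-11) = (-9 + 1/16) + 23*(-1/11) = -143/16 - 23/11 = -1941/176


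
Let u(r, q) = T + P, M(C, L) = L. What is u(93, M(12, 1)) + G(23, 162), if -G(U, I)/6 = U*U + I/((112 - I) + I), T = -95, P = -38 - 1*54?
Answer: -94351/28 ≈ -3369.7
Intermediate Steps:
P = -92 (P = -38 - 54 = -92)
G(U, I) = -6*U**2 - 3*I/56 (G(U, I) = -6*(U*U + I/((112 - I) + I)) = -6*(U**2 + I/112) = -6*U**2 - 3*I/56)
u(r, q) = -187 (u(r, q) = -95 - 92 = -187)
u(93, M(12, 1)) + G(23, 162) = -187 + (-6*23**2 - 3/56*162) = -187 + (-6*529 - 243/28) = -187 + (-3174 - 243/28) = -187 - 89115/28 = -94351/28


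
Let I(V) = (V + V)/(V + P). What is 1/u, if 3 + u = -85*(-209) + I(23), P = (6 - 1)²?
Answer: 24/426311 ≈ 5.6297e-5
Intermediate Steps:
P = 25 (P = 5² = 25)
I(V) = 2*V/(25 + V) (I(V) = (V + V)/(V + 25) = (2*V)/(25 + V) = 2*V/(25 + V))
u = 426311/24 (u = -3 + (-85*(-209) + 2*23/(25 + 23)) = -3 + (17765 + 2*23/48) = -3 + (17765 + 2*23*(1/48)) = -3 + (17765 + 23/24) = -3 + 426383/24 = 426311/24 ≈ 17763.)
1/u = 1/(426311/24) = 24/426311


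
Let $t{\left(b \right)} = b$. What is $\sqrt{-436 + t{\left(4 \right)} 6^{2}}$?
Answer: $2 i \sqrt{73} \approx 17.088 i$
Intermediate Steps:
$\sqrt{-436 + t{\left(4 \right)} 6^{2}} = \sqrt{-436 + 4 \cdot 6^{2}} = \sqrt{-436 + 4 \cdot 36} = \sqrt{-436 + 144} = \sqrt{-292} = 2 i \sqrt{73}$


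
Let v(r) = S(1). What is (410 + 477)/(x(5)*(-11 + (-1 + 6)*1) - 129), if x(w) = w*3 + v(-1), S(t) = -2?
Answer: -887/207 ≈ -4.2850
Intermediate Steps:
v(r) = -2
x(w) = -2 + 3*w (x(w) = w*3 - 2 = 3*w - 2 = -2 + 3*w)
(410 + 477)/(x(5)*(-11 + (-1 + 6)*1) - 129) = (410 + 477)/((-2 + 3*5)*(-11 + (-1 + 6)*1) - 129) = 887/((-2 + 15)*(-11 + 5*1) - 129) = 887/(13*(-11 + 5) - 129) = 887/(13*(-6) - 129) = 887/(-78 - 129) = 887/(-207) = 887*(-1/207) = -887/207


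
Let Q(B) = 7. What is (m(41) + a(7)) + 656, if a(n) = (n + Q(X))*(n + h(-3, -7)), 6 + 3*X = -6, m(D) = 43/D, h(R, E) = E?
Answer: 26939/41 ≈ 657.05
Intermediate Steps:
X = -4 (X = -2 + (⅓)*(-6) = -2 - 2 = -4)
a(n) = (-7 + n)*(7 + n) (a(n) = (n + 7)*(n - 7) = (7 + n)*(-7 + n) = (-7 + n)*(7 + n))
(m(41) + a(7)) + 656 = (43/41 + (-49 + 7²)) + 656 = (43*(1/41) + (-49 + 49)) + 656 = (43/41 + 0) + 656 = 43/41 + 656 = 26939/41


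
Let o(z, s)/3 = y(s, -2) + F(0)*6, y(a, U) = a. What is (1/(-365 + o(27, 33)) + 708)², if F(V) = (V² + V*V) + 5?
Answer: 15526904449/30976 ≈ 5.0126e+5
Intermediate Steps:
F(V) = 5 + 2*V² (F(V) = (V² + V²) + 5 = 2*V² + 5 = 5 + 2*V²)
o(z, s) = 90 + 3*s (o(z, s) = 3*(s + (5 + 2*0²)*6) = 3*(s + (5 + 2*0)*6) = 3*(s + (5 + 0)*6) = 3*(s + 5*6) = 3*(s + 30) = 3*(30 + s) = 90 + 3*s)
(1/(-365 + o(27, 33)) + 708)² = (1/(-365 + (90 + 3*33)) + 708)² = (1/(-365 + (90 + 99)) + 708)² = (1/(-365 + 189) + 708)² = (1/(-176) + 708)² = (-1/176 + 708)² = (124607/176)² = 15526904449/30976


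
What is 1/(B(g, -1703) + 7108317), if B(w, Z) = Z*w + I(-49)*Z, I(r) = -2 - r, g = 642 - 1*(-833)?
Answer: 1/4516351 ≈ 2.2142e-7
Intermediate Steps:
g = 1475 (g = 642 + 833 = 1475)
B(w, Z) = 47*Z + Z*w (B(w, Z) = Z*w + (-2 - 1*(-49))*Z = Z*w + (-2 + 49)*Z = Z*w + 47*Z = 47*Z + Z*w)
1/(B(g, -1703) + 7108317) = 1/(-1703*(47 + 1475) + 7108317) = 1/(-1703*1522 + 7108317) = 1/(-2591966 + 7108317) = 1/4516351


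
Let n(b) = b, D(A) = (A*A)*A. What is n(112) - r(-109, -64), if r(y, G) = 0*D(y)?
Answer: 112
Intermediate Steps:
D(A) = A³ (D(A) = A²*A = A³)
r(y, G) = 0 (r(y, G) = 0*y³ = 0)
n(112) - r(-109, -64) = 112 - 1*0 = 112 + 0 = 112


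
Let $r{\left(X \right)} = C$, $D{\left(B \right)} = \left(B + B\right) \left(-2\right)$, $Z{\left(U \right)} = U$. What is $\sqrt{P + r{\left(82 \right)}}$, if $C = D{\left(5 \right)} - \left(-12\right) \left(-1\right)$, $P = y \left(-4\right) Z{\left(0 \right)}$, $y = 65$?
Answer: $4 i \sqrt{2} \approx 5.6569 i$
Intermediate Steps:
$D{\left(B \right)} = - 4 B$ ($D{\left(B \right)} = 2 B \left(-2\right) = - 4 B$)
$P = 0$ ($P = 65 \left(-4\right) 0 = \left(-260\right) 0 = 0$)
$C = -32$ ($C = \left(-4\right) 5 - \left(-12\right) \left(-1\right) = -20 - 12 = -32$)
$r{\left(X \right)} = -32$
$\sqrt{P + r{\left(82 \right)}} = \sqrt{0 - 32} = \sqrt{-32} = 4 i \sqrt{2}$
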